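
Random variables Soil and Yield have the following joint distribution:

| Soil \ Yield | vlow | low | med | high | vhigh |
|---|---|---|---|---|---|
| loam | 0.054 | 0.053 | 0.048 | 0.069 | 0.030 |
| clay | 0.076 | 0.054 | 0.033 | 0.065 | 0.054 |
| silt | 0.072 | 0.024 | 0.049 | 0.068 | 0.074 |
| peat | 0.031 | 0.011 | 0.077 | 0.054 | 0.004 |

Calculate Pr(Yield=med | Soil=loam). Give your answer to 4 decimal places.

P(Soil=loam) = 0.054 + 0.053 + 0.048 + 0.069 + 0.030 = 0.254.
P(Yield=med | Soil=loam) = 0.048/0.254 = 0.1890.

0.1890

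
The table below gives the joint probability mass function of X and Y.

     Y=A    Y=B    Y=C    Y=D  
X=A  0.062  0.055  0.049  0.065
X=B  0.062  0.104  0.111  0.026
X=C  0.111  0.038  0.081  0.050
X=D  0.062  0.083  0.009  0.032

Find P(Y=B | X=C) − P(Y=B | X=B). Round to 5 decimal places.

P(X=C) = 0.111 + 0.038 + 0.081 + 0.050 = 0.280; P(Y=B | X=C) = 0.038/0.280 = 0.135714.
P(X=B) = 0.062 + 0.104 + 0.111 + 0.026 = 0.303; P(Y=B | X=B) = 0.104/0.303 = 0.343234.
Difference = -0.20752.

-0.20752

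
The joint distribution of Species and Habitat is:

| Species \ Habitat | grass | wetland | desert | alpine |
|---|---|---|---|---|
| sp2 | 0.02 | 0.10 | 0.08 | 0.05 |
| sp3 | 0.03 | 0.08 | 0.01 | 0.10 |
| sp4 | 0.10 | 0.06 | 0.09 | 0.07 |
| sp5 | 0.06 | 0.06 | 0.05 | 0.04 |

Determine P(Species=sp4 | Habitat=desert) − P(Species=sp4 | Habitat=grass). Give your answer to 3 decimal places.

-0.085

P(Habitat=desert) = 0.08 + 0.01 + 0.09 + 0.05 = 0.23; P(Species=sp4 | Habitat=desert) = 0.09/0.23 = 0.3913.
P(Habitat=grass) = 0.02 + 0.03 + 0.10 + 0.06 = 0.21; P(Species=sp4 | Habitat=grass) = 0.10/0.21 = 0.4762.
Difference = -0.085.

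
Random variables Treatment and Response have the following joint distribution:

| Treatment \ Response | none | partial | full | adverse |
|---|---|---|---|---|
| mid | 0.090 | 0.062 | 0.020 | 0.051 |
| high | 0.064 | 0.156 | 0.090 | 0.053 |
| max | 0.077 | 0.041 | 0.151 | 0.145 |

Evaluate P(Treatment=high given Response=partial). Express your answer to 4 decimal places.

0.6023

P(Response=partial) = 0.062 + 0.156 + 0.041 = 0.259.
P(Treatment=high | Response=partial) = 0.156/0.259 = 0.6023.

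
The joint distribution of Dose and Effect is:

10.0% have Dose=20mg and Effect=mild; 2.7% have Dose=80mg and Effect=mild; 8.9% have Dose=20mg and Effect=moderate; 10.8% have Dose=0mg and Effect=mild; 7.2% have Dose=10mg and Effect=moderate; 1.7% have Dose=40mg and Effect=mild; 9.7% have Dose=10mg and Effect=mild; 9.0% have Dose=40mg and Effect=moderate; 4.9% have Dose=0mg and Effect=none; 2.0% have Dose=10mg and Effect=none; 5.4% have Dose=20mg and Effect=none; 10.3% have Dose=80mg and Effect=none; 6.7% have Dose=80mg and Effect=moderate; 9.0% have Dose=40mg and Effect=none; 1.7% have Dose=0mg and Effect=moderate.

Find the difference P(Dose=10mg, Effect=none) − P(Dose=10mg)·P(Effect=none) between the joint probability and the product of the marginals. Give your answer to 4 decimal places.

P(Dose=10mg) = 0.020 + 0.097 + 0.072 = 0.189.
P(Effect=none) = 0.049 + 0.020 + 0.054 + 0.090 + 0.103 = 0.316.
P(Dose=10mg, Effect=none) − P(Dose=10mg)P(Effect=none) = 0.020 − 0.189×0.316 = -0.0397.

-0.0397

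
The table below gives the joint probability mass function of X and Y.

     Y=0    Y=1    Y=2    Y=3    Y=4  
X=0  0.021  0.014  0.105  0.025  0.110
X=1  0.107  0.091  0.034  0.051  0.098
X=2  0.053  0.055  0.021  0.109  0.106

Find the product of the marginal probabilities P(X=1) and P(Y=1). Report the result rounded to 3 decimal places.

P(X=1) = 0.107 + 0.091 + 0.034 + 0.051 + 0.098 = 0.381.
P(Y=1) = 0.014 + 0.091 + 0.055 = 0.160.
Product: 0.381 × 0.160 = 0.061.

0.061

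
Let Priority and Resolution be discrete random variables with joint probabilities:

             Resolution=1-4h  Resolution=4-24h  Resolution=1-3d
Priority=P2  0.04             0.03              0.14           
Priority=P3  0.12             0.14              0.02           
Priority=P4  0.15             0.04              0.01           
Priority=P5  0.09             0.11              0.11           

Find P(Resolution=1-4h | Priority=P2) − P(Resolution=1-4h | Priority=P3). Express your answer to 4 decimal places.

P(Priority=P2) = 0.04 + 0.03 + 0.14 = 0.21; P(Resolution=1-4h | Priority=P2) = 0.04/0.21 = 0.19048.
P(Priority=P3) = 0.12 + 0.14 + 0.02 = 0.28; P(Resolution=1-4h | Priority=P3) = 0.12/0.28 = 0.42857.
Difference = -0.2381.

-0.2381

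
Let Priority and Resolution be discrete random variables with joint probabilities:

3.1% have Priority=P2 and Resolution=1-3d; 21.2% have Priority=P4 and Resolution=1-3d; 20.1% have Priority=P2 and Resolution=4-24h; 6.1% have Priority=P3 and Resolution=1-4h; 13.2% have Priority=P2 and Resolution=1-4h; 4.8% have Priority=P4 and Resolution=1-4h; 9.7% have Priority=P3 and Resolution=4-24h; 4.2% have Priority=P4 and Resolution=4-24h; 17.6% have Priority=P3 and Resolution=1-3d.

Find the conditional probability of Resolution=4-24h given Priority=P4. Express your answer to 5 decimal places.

P(Priority=P4) = 0.048 + 0.042 + 0.212 = 0.302.
P(Resolution=4-24h | Priority=P4) = 0.042/0.302 = 0.13907.

0.13907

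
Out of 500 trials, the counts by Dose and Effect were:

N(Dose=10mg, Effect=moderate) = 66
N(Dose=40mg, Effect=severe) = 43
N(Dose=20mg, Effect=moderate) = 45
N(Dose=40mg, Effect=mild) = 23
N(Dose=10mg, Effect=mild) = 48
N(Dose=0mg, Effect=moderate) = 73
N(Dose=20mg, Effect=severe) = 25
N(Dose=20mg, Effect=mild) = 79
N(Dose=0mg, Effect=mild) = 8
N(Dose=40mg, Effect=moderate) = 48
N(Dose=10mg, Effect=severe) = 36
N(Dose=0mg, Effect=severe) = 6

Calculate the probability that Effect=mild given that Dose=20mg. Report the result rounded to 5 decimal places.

0.53020

Total with Dose=20mg: 79 + 45 + 25 = 149.
P(Effect=mild | Dose=20mg) = 79/149 = 0.53020.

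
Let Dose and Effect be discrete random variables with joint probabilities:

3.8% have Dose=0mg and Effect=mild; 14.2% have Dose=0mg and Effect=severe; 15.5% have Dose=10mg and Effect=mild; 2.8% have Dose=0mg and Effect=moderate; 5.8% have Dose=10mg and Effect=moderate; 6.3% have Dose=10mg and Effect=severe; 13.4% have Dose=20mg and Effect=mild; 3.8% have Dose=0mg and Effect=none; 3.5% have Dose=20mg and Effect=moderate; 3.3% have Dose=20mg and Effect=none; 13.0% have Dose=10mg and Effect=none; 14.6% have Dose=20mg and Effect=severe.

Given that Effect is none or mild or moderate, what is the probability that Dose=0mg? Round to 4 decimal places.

0.1602

P(Effect=none) = 0.038 + 0.130 + 0.033 = 0.201.
P(Effect=mild) = 0.038 + 0.155 + 0.134 = 0.327.
P(Effect=moderate) = 0.028 + 0.058 + 0.035 = 0.121.
P(Effect ∈ {none, mild, moderate}) = 0.201 + 0.327 + 0.121 = 0.649; P(Dose=0mg, Effect ∈ {none, mild, moderate}) = 0.038 + 0.038 + 0.028 = 0.104.
P(Dose=0mg | Effect ∈ {none, mild, moderate}) = 0.104/0.649 = 0.1602.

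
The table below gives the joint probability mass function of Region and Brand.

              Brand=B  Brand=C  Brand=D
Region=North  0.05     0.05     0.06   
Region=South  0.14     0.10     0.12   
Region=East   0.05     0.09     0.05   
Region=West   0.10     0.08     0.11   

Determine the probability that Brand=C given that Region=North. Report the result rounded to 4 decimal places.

0.3125

P(Region=North) = 0.05 + 0.05 + 0.06 = 0.16.
P(Brand=C | Region=North) = 0.05/0.16 = 0.3125.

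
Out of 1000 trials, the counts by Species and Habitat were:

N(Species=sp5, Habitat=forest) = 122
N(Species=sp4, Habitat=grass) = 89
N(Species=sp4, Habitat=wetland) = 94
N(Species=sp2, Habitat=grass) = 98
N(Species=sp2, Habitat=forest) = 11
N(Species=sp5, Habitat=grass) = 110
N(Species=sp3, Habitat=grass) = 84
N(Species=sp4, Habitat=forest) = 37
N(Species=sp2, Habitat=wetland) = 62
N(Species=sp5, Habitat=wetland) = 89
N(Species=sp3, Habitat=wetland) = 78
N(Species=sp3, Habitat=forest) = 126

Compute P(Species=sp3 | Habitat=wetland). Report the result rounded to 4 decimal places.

Total with Habitat=wetland: 62 + 78 + 94 + 89 = 323.
P(Species=sp3 | Habitat=wetland) = 78/323 = 0.2415.

0.2415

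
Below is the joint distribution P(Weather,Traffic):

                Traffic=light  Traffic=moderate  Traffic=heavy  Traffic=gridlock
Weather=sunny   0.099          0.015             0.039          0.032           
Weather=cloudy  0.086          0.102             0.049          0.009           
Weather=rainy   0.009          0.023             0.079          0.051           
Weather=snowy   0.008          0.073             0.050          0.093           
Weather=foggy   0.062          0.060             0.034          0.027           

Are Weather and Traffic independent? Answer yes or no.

P(Weather=snowy) = 0.224 and P(Traffic=light) = 0.264, so their product is 0.05914, but P(Weather=snowy, Traffic=light) = 0.008. Since these differ, Weather and Traffic are not independent.

no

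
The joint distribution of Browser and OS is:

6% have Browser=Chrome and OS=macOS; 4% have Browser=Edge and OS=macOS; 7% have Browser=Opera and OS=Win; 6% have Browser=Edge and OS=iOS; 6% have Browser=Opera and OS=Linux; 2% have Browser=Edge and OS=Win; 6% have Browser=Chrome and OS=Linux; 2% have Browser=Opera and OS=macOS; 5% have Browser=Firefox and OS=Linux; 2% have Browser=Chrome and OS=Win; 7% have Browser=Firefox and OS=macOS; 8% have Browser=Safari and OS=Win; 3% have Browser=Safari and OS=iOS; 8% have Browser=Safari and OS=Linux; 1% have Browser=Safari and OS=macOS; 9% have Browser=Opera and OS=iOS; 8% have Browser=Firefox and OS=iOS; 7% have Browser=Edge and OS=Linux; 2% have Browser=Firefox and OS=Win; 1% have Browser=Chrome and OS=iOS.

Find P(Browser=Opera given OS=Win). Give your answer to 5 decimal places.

P(OS=Win) = 0.02 + 0.02 + 0.08 + 0.02 + 0.07 = 0.21.
P(Browser=Opera | OS=Win) = 0.07/0.21 = 0.33333.

0.33333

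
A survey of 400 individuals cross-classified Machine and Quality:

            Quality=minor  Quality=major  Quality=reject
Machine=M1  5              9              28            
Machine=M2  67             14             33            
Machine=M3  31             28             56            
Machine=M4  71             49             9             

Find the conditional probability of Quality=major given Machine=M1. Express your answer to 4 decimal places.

0.2143

Total with Machine=M1: 5 + 9 + 28 = 42.
P(Quality=major | Machine=M1) = 9/42 = 0.2143.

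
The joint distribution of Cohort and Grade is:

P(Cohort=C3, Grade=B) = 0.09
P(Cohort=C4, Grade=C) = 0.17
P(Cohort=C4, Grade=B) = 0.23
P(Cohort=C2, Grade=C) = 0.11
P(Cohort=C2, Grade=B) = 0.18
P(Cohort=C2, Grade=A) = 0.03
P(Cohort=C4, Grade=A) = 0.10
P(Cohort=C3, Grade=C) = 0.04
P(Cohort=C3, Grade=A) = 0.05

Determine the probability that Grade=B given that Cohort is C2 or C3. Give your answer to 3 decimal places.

P(Cohort=C2) = 0.03 + 0.18 + 0.11 = 0.32.
P(Cohort=C3) = 0.05 + 0.09 + 0.04 = 0.18.
P(Cohort ∈ {C2, C3}) = 0.32 + 0.18 = 0.50; P(Grade=B, Cohort ∈ {C2, C3}) = 0.18 + 0.09 = 0.27.
P(Grade=B | Cohort ∈ {C2, C3}) = 0.27/0.50 = 0.540.

0.540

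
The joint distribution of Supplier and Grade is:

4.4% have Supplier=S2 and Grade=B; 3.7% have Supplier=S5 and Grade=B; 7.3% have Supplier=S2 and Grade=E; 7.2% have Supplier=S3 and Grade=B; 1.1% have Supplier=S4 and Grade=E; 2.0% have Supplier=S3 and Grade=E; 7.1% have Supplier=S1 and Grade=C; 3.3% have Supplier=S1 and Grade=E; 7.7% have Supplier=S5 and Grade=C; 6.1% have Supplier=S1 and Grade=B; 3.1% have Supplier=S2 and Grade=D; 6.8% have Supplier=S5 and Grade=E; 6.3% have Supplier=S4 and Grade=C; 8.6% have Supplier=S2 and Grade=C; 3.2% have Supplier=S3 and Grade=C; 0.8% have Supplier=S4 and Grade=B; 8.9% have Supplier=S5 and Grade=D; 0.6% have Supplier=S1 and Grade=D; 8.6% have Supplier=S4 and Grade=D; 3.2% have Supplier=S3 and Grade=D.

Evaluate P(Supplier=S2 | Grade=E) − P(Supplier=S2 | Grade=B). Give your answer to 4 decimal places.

P(Grade=E) = 0.033 + 0.073 + 0.020 + 0.011 + 0.068 = 0.205; P(Supplier=S2 | Grade=E) = 0.073/0.205 = 0.35610.
P(Grade=B) = 0.061 + 0.044 + 0.072 + 0.008 + 0.037 = 0.222; P(Supplier=S2 | Grade=B) = 0.044/0.222 = 0.19820.
Difference = 0.1579.

0.1579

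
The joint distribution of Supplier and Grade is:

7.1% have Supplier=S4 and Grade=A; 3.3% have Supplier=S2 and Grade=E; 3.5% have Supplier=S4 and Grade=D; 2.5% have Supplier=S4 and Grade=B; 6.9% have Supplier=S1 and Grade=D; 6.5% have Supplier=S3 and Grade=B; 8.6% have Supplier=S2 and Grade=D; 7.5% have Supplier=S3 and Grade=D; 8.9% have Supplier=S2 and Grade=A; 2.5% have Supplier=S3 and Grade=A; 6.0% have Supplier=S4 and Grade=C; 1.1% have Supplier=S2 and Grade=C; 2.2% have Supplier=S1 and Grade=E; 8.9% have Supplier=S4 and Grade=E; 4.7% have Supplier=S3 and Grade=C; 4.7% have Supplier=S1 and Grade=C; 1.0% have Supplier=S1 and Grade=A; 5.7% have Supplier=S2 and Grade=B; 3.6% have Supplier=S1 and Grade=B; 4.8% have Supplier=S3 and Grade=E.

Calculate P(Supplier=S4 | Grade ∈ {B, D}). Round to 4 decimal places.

0.1339

P(Grade=B) = 0.036 + 0.057 + 0.065 + 0.025 = 0.183.
P(Grade=D) = 0.069 + 0.086 + 0.075 + 0.035 = 0.265.
P(Grade ∈ {B, D}) = 0.183 + 0.265 = 0.448; P(Supplier=S4, Grade ∈ {B, D}) = 0.025 + 0.035 = 0.060.
P(Supplier=S4 | Grade ∈ {B, D}) = 0.060/0.448 = 0.1339.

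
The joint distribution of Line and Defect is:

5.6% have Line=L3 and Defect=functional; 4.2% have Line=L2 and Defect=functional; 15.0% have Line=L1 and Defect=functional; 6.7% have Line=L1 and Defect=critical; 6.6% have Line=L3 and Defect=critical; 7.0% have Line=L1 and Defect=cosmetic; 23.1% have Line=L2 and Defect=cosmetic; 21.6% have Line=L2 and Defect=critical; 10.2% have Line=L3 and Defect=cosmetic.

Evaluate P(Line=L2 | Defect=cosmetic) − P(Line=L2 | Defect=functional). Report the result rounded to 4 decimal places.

0.4038

P(Defect=cosmetic) = 0.070 + 0.231 + 0.102 = 0.403; P(Line=L2 | Defect=cosmetic) = 0.231/0.403 = 0.57320.
P(Defect=functional) = 0.150 + 0.042 + 0.056 = 0.248; P(Line=L2 | Defect=functional) = 0.042/0.248 = 0.16935.
Difference = 0.4038.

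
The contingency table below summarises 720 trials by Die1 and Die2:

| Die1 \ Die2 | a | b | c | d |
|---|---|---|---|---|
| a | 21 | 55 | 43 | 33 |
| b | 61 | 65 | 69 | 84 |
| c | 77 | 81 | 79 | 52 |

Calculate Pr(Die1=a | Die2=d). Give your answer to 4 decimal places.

Total with Die2=d: 33 + 84 + 52 = 169.
P(Die1=a | Die2=d) = 33/169 = 0.1953.

0.1953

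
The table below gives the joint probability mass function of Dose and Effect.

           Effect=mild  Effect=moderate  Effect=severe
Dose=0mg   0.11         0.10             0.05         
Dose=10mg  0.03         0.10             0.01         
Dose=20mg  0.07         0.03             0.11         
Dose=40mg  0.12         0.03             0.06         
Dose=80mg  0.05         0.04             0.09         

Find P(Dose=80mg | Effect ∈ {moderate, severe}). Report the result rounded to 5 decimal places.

0.20968

P(Effect=moderate) = 0.10 + 0.10 + 0.03 + 0.03 + 0.04 = 0.30.
P(Effect=severe) = 0.05 + 0.01 + 0.11 + 0.06 + 0.09 = 0.32.
P(Effect ∈ {moderate, severe}) = 0.30 + 0.32 = 0.62; P(Dose=80mg, Effect ∈ {moderate, severe}) = 0.04 + 0.09 = 0.13.
P(Dose=80mg | Effect ∈ {moderate, severe}) = 0.13/0.62 = 0.20968.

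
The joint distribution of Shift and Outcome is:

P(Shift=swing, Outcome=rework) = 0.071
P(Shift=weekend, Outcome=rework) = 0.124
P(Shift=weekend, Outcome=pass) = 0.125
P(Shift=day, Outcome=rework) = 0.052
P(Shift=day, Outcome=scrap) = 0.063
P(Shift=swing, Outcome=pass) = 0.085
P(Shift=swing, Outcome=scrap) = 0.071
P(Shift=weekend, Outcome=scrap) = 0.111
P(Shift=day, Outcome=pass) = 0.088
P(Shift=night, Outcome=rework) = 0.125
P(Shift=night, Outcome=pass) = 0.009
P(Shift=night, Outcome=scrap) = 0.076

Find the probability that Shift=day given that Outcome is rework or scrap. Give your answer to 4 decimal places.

0.1659

P(Outcome=rework) = 0.052 + 0.071 + 0.125 + 0.124 = 0.372.
P(Outcome=scrap) = 0.063 + 0.071 + 0.076 + 0.111 = 0.321.
P(Outcome ∈ {rework, scrap}) = 0.372 + 0.321 = 0.693; P(Shift=day, Outcome ∈ {rework, scrap}) = 0.052 + 0.063 = 0.115.
P(Shift=day | Outcome ∈ {rework, scrap}) = 0.115/0.693 = 0.1659.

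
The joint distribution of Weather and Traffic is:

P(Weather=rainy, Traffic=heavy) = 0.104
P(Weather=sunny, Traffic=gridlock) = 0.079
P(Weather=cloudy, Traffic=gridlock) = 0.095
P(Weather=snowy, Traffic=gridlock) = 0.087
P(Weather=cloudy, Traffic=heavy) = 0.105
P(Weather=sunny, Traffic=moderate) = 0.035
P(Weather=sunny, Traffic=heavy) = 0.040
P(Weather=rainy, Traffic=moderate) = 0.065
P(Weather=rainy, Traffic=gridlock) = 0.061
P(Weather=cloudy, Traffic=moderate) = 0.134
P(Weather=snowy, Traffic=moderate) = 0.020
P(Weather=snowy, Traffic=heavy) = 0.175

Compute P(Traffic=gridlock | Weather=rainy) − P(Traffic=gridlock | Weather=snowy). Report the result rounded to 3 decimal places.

P(Weather=rainy) = 0.065 + 0.104 + 0.061 = 0.230; P(Traffic=gridlock | Weather=rainy) = 0.061/0.230 = 0.2652.
P(Weather=snowy) = 0.020 + 0.175 + 0.087 = 0.282; P(Traffic=gridlock | Weather=snowy) = 0.087/0.282 = 0.3085.
Difference = -0.043.

-0.043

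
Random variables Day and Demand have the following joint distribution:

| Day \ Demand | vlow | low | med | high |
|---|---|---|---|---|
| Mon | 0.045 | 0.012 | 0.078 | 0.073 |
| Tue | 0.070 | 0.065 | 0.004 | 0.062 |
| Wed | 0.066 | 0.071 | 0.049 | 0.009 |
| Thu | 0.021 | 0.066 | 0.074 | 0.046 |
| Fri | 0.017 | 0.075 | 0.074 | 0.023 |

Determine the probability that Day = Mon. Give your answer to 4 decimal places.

P(Day=Mon) = 0.045 + 0.012 + 0.078 + 0.073 = 0.208.

0.2080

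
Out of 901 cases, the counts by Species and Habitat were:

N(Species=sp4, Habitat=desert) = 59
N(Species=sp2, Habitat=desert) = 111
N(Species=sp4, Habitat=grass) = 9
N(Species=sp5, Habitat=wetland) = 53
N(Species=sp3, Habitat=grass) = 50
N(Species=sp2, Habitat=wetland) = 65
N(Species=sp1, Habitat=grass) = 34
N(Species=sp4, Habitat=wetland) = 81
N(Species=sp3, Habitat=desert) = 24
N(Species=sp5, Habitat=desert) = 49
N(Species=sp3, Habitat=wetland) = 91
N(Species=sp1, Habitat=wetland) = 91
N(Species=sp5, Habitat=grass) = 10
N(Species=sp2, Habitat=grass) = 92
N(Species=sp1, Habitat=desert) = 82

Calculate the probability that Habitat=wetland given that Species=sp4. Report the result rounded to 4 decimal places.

Total with Species=sp4: 9 + 81 + 59 = 149.
P(Habitat=wetland | Species=sp4) = 81/149 = 0.5436.

0.5436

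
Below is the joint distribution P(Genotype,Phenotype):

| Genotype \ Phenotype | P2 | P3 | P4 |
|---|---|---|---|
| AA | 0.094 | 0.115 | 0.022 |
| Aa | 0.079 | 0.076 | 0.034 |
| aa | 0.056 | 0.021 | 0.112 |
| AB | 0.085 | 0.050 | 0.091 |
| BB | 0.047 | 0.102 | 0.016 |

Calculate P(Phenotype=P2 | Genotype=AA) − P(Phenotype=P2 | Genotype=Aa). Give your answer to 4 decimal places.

-0.0111

P(Genotype=AA) = 0.094 + 0.115 + 0.022 = 0.231; P(Phenotype=P2 | Genotype=AA) = 0.094/0.231 = 0.40693.
P(Genotype=Aa) = 0.079 + 0.076 + 0.034 = 0.189; P(Phenotype=P2 | Genotype=Aa) = 0.079/0.189 = 0.41799.
Difference = -0.0111.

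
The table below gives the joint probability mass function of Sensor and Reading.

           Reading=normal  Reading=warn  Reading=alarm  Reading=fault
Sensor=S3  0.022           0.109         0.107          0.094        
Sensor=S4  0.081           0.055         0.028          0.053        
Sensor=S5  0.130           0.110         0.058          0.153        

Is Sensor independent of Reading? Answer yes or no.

P(Sensor=S3) = 0.332 and P(Reading=normal) = 0.233, so their product is 0.07736, but P(Sensor=S3, Reading=normal) = 0.022. Since these differ, Sensor and Reading are not independent.

no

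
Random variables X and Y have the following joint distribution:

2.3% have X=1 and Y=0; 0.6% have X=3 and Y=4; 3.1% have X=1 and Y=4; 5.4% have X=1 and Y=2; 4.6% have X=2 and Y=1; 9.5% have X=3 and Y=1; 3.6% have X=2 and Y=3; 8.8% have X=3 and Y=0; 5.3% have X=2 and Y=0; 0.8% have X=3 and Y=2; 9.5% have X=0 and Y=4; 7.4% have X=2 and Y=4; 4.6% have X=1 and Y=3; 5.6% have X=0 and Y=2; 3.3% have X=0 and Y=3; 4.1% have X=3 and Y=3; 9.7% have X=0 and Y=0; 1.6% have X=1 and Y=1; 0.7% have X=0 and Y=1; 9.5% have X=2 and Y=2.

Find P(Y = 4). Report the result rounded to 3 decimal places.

P(Y=4) = 0.095 + 0.031 + 0.074 + 0.006 = 0.206.

0.206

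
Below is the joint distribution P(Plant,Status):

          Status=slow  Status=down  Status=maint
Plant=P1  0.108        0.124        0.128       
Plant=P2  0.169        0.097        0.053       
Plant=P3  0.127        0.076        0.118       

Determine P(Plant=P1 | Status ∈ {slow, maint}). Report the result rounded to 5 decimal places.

0.33570

P(Status=slow) = 0.108 + 0.169 + 0.127 = 0.404.
P(Status=maint) = 0.128 + 0.053 + 0.118 = 0.299.
P(Status ∈ {slow, maint}) = 0.404 + 0.299 = 0.703; P(Plant=P1, Status ∈ {slow, maint}) = 0.108 + 0.128 = 0.236.
P(Plant=P1 | Status ∈ {slow, maint}) = 0.236/0.703 = 0.33570.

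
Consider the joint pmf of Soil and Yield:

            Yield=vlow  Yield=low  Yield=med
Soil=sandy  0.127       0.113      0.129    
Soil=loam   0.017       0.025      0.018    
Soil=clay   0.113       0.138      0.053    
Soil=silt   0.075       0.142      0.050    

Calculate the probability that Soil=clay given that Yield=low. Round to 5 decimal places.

0.33014

P(Yield=low) = 0.113 + 0.025 + 0.138 + 0.142 = 0.418.
P(Soil=clay | Yield=low) = 0.138/0.418 = 0.33014.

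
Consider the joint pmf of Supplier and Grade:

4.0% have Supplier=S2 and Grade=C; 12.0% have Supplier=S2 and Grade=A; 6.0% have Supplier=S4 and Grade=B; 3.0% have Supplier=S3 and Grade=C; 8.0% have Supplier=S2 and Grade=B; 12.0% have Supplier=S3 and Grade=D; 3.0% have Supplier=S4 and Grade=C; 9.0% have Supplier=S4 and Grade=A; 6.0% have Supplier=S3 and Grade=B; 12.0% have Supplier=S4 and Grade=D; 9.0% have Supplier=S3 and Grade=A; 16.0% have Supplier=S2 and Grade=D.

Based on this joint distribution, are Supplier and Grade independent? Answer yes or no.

yes

Every cell satisfies P(Supplier,Grade) = P(Supplier)·P(Grade). For instance P(Supplier=S3) = 0.300, P(Grade=A) = 0.300, and 0.300×0.300 = 0.090 matches the joint entry. So Supplier and Grade are independent.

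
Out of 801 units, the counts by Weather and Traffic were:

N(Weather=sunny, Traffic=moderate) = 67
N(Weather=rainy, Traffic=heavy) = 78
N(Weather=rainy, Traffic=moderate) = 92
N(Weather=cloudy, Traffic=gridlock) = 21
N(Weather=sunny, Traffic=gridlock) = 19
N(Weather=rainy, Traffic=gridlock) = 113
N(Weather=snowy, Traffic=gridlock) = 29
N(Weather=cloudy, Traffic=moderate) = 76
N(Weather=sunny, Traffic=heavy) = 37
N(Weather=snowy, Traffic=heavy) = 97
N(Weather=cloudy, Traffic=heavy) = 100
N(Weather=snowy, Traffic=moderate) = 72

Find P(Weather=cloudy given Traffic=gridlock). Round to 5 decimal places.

Total with Traffic=gridlock: 19 + 21 + 113 + 29 = 182.
P(Weather=cloudy | Traffic=gridlock) = 21/182 = 0.11538.

0.11538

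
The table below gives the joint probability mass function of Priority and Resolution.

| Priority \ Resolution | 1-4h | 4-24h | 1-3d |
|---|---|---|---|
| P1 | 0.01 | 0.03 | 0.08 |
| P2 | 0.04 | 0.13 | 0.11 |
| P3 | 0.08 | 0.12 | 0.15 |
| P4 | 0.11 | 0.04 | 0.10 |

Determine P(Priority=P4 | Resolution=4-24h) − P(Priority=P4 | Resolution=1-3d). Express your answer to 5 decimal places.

P(Resolution=4-24h) = 0.03 + 0.13 + 0.12 + 0.04 = 0.32; P(Priority=P4 | Resolution=4-24h) = 0.04/0.32 = 0.125000.
P(Resolution=1-3d) = 0.08 + 0.11 + 0.15 + 0.10 = 0.44; P(Priority=P4 | Resolution=1-3d) = 0.10/0.44 = 0.227273.
Difference = -0.10227.

-0.10227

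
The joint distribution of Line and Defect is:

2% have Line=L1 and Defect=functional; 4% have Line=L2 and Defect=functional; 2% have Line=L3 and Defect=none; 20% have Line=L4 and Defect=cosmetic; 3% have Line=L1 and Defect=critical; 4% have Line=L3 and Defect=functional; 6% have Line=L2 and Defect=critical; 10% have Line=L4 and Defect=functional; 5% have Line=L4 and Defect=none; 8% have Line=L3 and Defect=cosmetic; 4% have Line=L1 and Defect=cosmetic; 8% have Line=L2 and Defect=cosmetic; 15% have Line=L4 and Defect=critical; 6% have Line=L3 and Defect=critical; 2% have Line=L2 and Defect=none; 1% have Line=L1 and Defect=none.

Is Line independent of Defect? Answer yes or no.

yes

Every cell satisfies P(Line,Defect) = P(Line)·P(Defect). For instance P(Line=L3) = 0.20, P(Defect=critical) = 0.30, and 0.20×0.30 = 0.06 matches the joint entry. So Line and Defect are independent.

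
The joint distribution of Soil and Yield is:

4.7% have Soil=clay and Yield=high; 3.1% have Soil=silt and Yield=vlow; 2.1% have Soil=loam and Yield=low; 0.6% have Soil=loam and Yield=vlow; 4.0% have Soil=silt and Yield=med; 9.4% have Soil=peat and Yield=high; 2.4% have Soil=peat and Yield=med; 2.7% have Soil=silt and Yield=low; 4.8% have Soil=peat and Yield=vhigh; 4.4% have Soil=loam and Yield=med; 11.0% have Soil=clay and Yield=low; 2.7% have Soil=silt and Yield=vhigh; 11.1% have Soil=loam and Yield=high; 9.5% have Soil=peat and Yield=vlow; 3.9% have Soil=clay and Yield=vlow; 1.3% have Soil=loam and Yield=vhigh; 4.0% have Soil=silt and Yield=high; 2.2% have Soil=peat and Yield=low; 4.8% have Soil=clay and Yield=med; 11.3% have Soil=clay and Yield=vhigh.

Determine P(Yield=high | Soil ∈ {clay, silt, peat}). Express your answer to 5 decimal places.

0.22484

P(Soil=clay) = 0.039 + 0.110 + 0.048 + 0.047 + 0.113 = 0.357.
P(Soil=silt) = 0.031 + 0.027 + 0.040 + 0.040 + 0.027 = 0.165.
P(Soil=peat) = 0.095 + 0.022 + 0.024 + 0.094 + 0.048 = 0.283.
P(Soil ∈ {clay, silt, peat}) = 0.357 + 0.165 + 0.283 = 0.805; P(Yield=high, Soil ∈ {clay, silt, peat}) = 0.047 + 0.040 + 0.094 = 0.181.
P(Yield=high | Soil ∈ {clay, silt, peat}) = 0.181/0.805 = 0.22484.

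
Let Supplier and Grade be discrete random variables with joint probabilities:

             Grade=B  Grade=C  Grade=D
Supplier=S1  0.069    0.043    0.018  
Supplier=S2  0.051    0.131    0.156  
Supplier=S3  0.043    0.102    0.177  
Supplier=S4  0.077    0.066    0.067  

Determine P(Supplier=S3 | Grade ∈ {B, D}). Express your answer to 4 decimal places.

0.3343

P(Grade=B) = 0.069 + 0.051 + 0.043 + 0.077 = 0.240.
P(Grade=D) = 0.018 + 0.156 + 0.177 + 0.067 = 0.418.
P(Grade ∈ {B, D}) = 0.240 + 0.418 = 0.658; P(Supplier=S3, Grade ∈ {B, D}) = 0.043 + 0.177 = 0.220.
P(Supplier=S3 | Grade ∈ {B, D}) = 0.220/0.658 = 0.3343.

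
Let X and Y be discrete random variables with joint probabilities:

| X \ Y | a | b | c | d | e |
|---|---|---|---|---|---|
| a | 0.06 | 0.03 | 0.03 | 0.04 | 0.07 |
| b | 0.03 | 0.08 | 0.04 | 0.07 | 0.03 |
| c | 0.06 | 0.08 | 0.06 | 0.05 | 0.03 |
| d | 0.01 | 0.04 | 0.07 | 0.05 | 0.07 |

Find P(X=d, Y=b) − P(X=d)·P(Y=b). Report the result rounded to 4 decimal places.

-0.0152

P(X=d) = 0.01 + 0.04 + 0.07 + 0.05 + 0.07 = 0.24.
P(Y=b) = 0.03 + 0.08 + 0.08 + 0.04 = 0.23.
P(X=d, Y=b) − P(X=d)P(Y=b) = 0.04 − 0.24×0.23 = -0.0152.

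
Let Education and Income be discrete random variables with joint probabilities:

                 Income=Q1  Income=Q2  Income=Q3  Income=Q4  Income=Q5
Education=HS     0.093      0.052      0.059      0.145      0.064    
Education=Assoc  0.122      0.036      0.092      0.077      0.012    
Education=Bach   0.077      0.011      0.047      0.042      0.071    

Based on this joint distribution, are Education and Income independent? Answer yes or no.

P(Education=Assoc) = 0.339 and P(Income=Q5) = 0.147, so their product is 0.04983, but P(Education=Assoc, Income=Q5) = 0.012. Since these differ, Education and Income are not independent.

no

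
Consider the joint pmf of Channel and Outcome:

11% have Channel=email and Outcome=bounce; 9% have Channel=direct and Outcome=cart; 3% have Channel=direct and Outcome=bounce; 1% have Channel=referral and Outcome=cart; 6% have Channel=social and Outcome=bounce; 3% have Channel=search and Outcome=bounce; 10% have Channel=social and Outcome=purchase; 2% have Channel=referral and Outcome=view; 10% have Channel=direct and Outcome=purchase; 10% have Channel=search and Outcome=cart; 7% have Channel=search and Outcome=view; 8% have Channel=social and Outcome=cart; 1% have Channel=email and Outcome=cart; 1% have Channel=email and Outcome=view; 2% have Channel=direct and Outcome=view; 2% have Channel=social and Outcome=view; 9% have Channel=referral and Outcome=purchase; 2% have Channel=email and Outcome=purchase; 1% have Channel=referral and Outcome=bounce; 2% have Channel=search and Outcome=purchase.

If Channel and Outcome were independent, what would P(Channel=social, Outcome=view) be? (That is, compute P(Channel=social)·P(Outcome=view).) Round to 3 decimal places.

P(Channel=social) = 0.06 + 0.02 + 0.08 + 0.10 = 0.26.
P(Outcome=view) = 0.01 + 0.07 + 0.02 + 0.02 + 0.02 = 0.14.
Product: 0.26 × 0.14 = 0.036.

0.036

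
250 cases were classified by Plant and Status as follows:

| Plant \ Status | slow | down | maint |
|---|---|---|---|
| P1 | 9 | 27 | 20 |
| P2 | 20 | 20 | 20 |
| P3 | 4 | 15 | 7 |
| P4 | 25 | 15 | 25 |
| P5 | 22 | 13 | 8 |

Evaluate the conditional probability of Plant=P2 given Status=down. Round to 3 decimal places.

0.222

Total with Status=down: 27 + 20 + 15 + 15 + 13 = 90.
P(Plant=P2 | Status=down) = 20/90 = 0.222.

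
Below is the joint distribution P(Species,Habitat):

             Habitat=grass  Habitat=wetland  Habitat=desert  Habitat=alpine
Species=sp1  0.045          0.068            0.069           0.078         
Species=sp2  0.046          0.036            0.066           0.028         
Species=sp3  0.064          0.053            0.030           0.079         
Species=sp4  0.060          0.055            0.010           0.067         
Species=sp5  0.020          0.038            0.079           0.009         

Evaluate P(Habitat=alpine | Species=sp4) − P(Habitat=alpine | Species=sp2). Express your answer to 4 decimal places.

P(Species=sp4) = 0.060 + 0.055 + 0.010 + 0.067 = 0.192; P(Habitat=alpine | Species=sp4) = 0.067/0.192 = 0.34896.
P(Species=sp2) = 0.046 + 0.036 + 0.066 + 0.028 = 0.176; P(Habitat=alpine | Species=sp2) = 0.028/0.176 = 0.15909.
Difference = 0.1899.

0.1899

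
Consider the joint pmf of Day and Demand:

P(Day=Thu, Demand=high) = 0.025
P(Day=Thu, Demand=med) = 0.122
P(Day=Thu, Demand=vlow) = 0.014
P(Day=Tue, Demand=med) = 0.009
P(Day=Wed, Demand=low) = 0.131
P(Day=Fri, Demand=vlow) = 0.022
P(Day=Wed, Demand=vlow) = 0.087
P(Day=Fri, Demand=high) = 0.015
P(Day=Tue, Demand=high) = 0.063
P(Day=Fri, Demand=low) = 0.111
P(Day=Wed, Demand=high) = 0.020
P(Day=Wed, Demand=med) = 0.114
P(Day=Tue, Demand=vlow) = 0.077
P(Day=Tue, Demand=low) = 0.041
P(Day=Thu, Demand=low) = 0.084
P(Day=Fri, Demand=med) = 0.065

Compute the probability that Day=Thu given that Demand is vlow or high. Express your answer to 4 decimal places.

P(Demand=vlow) = 0.077 + 0.087 + 0.014 + 0.022 = 0.200.
P(Demand=high) = 0.063 + 0.020 + 0.025 + 0.015 = 0.123.
P(Demand ∈ {vlow, high}) = 0.200 + 0.123 = 0.323; P(Day=Thu, Demand ∈ {vlow, high}) = 0.014 + 0.025 = 0.039.
P(Day=Thu | Demand ∈ {vlow, high}) = 0.039/0.323 = 0.1207.

0.1207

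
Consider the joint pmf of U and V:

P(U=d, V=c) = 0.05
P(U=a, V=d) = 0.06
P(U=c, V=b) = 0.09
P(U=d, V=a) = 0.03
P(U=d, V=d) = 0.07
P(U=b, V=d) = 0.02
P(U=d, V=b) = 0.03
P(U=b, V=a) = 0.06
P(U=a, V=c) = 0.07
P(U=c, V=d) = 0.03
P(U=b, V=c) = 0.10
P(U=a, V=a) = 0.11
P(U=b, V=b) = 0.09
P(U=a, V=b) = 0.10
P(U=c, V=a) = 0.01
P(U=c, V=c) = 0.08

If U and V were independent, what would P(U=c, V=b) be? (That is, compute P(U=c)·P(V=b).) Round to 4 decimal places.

P(U=c) = 0.01 + 0.09 + 0.08 + 0.03 = 0.21.
P(V=b) = 0.10 + 0.09 + 0.09 + 0.03 = 0.31.
Product: 0.21 × 0.31 = 0.0651.

0.0651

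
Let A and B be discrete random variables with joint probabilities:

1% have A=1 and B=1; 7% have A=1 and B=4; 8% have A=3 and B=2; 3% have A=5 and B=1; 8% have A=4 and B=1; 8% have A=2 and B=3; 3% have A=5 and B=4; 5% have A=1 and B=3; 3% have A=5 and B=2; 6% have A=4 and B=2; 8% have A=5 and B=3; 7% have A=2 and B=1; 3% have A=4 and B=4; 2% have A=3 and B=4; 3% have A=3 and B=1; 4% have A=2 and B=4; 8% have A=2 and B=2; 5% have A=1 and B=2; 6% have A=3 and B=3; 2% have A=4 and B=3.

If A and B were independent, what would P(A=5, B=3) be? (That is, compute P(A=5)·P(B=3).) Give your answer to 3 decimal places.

P(A=5) = 0.03 + 0.03 + 0.08 + 0.03 = 0.17.
P(B=3) = 0.05 + 0.08 + 0.06 + 0.02 + 0.08 = 0.29.
Product: 0.17 × 0.29 = 0.049.

0.049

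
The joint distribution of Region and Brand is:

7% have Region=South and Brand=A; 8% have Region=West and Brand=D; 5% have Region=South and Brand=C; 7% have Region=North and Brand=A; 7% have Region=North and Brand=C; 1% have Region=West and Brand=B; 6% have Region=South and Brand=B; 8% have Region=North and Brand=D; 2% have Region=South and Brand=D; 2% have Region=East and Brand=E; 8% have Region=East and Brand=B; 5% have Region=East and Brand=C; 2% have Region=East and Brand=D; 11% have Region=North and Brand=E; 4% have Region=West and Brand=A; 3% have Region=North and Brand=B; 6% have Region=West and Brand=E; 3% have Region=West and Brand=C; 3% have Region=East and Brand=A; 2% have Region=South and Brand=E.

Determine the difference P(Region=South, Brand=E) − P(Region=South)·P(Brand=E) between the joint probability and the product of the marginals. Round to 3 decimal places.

P(Region=South) = 0.07 + 0.06 + 0.05 + 0.02 + 0.02 = 0.22.
P(Brand=E) = 0.11 + 0.02 + 0.02 + 0.06 = 0.21.
P(Region=South, Brand=E) − P(Region=South)P(Brand=E) = 0.02 − 0.22×0.21 = -0.026.

-0.026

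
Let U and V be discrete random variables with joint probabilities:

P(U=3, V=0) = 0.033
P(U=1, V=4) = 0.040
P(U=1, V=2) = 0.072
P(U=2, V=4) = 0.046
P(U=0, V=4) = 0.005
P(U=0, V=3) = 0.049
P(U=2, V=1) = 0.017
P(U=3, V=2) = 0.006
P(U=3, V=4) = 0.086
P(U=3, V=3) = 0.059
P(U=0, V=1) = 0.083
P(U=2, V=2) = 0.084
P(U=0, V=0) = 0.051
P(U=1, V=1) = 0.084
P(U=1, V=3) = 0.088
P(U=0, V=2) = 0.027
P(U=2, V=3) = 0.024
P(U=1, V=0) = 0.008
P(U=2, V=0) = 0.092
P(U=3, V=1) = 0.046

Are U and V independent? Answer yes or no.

P(U=1) = 0.292 and P(V=0) = 0.184, so their product is 0.05373, but P(U=1, V=0) = 0.008. Since these differ, U and V are not independent.

no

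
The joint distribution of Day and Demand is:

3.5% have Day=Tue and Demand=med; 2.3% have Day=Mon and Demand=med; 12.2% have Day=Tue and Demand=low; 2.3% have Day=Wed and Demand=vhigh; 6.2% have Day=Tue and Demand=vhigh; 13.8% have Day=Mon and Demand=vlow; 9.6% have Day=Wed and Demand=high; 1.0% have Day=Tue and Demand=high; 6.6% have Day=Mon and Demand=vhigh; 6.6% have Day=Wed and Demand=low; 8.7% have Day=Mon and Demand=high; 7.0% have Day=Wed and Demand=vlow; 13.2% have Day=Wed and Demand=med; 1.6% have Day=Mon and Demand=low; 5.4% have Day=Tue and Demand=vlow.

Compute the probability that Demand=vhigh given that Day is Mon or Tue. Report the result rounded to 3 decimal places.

0.209

P(Day=Mon) = 0.138 + 0.016 + 0.023 + 0.087 + 0.066 = 0.330.
P(Day=Tue) = 0.054 + 0.122 + 0.035 + 0.010 + 0.062 = 0.283.
P(Day ∈ {Mon, Tue}) = 0.330 + 0.283 = 0.613; P(Demand=vhigh, Day ∈ {Mon, Tue}) = 0.066 + 0.062 = 0.128.
P(Demand=vhigh | Day ∈ {Mon, Tue}) = 0.128/0.613 = 0.209.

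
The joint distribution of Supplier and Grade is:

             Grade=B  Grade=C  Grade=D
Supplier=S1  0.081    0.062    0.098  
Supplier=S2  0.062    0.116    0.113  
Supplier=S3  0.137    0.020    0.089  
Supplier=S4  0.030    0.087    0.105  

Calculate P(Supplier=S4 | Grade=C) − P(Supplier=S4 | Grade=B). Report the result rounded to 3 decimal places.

P(Grade=C) = 0.062 + 0.116 + 0.020 + 0.087 = 0.285; P(Supplier=S4 | Grade=C) = 0.087/0.285 = 0.3053.
P(Grade=B) = 0.081 + 0.062 + 0.137 + 0.030 = 0.310; P(Supplier=S4 | Grade=B) = 0.030/0.310 = 0.0968.
Difference = 0.208.

0.208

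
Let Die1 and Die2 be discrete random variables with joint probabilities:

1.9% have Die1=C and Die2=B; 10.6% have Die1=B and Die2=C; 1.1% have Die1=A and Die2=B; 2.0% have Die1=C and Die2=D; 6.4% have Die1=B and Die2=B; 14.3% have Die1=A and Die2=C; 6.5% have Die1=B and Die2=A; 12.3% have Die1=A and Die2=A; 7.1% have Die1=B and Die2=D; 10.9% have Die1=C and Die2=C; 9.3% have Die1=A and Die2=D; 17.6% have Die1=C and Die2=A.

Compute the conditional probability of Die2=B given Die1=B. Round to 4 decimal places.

0.2092

P(Die1=B) = 0.065 + 0.064 + 0.106 + 0.071 = 0.306.
P(Die2=B | Die1=B) = 0.064/0.306 = 0.2092.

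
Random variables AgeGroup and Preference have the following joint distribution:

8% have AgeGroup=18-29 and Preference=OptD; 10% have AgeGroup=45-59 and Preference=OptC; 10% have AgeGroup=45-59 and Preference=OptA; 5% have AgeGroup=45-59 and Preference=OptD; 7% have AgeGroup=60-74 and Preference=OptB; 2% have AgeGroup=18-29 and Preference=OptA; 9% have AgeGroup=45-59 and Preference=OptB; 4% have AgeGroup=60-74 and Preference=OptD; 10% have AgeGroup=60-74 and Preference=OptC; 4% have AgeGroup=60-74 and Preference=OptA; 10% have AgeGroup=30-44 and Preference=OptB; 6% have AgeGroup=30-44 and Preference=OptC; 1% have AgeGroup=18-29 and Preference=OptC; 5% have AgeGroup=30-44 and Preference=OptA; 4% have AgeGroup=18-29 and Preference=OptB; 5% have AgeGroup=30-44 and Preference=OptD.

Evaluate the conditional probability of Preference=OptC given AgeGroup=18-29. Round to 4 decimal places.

0.0667

P(AgeGroup=18-29) = 0.02 + 0.04 + 0.01 + 0.08 = 0.15.
P(Preference=OptC | AgeGroup=18-29) = 0.01/0.15 = 0.0667.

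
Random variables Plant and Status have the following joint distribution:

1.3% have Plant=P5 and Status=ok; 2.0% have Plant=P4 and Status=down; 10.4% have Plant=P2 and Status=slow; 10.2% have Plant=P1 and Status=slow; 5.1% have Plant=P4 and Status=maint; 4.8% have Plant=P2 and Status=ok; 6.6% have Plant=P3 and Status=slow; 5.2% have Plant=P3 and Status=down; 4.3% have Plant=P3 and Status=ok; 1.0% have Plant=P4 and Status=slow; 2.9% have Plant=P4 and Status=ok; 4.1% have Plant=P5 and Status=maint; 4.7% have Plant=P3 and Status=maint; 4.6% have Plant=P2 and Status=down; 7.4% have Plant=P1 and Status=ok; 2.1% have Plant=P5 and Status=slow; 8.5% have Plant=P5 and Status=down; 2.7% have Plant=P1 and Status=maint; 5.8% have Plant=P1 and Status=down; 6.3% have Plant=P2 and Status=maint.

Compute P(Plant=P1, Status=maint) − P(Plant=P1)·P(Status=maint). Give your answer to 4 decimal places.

-0.0328

P(Plant=P1) = 0.074 + 0.102 + 0.058 + 0.027 = 0.261.
P(Status=maint) = 0.027 + 0.063 + 0.047 + 0.051 + 0.041 = 0.229.
P(Plant=P1, Status=maint) − P(Plant=P1)P(Status=maint) = 0.027 − 0.261×0.229 = -0.0328.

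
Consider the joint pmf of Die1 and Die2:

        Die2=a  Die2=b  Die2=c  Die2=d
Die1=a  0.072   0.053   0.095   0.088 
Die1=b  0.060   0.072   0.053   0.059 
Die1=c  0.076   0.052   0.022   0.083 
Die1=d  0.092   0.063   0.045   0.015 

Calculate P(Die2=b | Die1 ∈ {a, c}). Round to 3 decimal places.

P(Die1=a) = 0.072 + 0.053 + 0.095 + 0.088 = 0.308.
P(Die1=c) = 0.076 + 0.052 + 0.022 + 0.083 = 0.233.
P(Die1 ∈ {a, c}) = 0.308 + 0.233 = 0.541; P(Die2=b, Die1 ∈ {a, c}) = 0.053 + 0.052 = 0.105.
P(Die2=b | Die1 ∈ {a, c}) = 0.105/0.541 = 0.194.

0.194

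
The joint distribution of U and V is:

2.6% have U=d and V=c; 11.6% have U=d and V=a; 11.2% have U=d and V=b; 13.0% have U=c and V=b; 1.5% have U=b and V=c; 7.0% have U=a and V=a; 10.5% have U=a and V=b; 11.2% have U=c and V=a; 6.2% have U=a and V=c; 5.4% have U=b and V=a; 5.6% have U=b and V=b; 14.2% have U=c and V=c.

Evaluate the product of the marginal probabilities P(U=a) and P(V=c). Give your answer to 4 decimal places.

0.0581

P(U=a) = 0.070 + 0.105 + 0.062 = 0.237.
P(V=c) = 0.062 + 0.015 + 0.142 + 0.026 = 0.245.
Product: 0.237 × 0.245 = 0.0581.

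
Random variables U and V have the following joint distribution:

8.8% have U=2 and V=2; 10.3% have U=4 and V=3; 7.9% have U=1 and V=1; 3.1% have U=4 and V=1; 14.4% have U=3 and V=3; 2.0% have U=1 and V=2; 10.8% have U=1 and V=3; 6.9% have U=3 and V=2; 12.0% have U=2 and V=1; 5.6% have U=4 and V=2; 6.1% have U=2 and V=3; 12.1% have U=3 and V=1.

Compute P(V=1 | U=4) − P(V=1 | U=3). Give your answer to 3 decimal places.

-0.199

P(U=4) = 0.031 + 0.056 + 0.103 = 0.190; P(V=1 | U=4) = 0.031/0.190 = 0.1632.
P(U=3) = 0.121 + 0.069 + 0.144 = 0.334; P(V=1 | U=3) = 0.121/0.334 = 0.3623.
Difference = -0.199.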